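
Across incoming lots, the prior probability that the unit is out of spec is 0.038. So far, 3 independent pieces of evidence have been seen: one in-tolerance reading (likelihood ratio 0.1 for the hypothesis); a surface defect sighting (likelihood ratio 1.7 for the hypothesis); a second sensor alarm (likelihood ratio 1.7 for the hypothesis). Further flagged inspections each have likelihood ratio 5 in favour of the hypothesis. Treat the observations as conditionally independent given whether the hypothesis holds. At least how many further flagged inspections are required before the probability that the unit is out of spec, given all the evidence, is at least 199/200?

7

Prior odds = 0.038/0.962 = 19/481.
Combined Bayes factor of the evidence already in hand = 0.1 × 1.7 × 1.7 = 0.289.
Odds after that evidence = (19/481) × 0.289 = 5491/481000.
Target odds = 0.995/0.005 = 199.
Need 5ⁿ ≥ 199 ÷ (5491/481000) = 95719000/5491.
5⁶ = 15625 falls short of 95719000/5491 but 5⁷ = 78125 reaches it, so n = 7.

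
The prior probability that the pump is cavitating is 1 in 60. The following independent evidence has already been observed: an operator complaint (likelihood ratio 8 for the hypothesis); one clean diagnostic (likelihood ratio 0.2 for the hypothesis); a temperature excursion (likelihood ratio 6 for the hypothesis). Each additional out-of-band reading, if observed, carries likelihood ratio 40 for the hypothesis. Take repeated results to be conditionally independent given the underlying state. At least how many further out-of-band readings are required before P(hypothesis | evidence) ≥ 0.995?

Prior odds = (1/60)/(59/60) = 1/59.
Combined Bayes factor of the evidence already in hand = 8 × 0.2 × 6 = 9.6.
Odds after that evidence = (1/59) × 9.6 = 48/295.
Target odds = 0.995/0.005 = 199.
Need 40ⁿ ≥ 199 ÷ (48/295) = 58705/48.
40¹ = 40 falls short of 58705/48 but 40² = 1600 reaches it, so n = 2.

2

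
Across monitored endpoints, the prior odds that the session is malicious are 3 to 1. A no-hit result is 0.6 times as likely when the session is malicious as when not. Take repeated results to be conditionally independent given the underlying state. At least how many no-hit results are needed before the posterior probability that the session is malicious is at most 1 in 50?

10

Prior odds = 3.
Likelihood ratio per no-hit result = 0.6.
Target posterior odds = 0.02/0.98 = 1/49.
Require 0.6ⁿ ≤ 1/49 ÷ 3 = 1/147.
0.6⁹ = 19683/1953125 is still above 1/147 but 0.6¹⁰ = 59049/9765625 is at or below it, so n = 10.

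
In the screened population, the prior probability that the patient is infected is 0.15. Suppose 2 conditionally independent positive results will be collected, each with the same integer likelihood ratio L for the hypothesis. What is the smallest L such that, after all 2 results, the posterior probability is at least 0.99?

Prior odds = 0.15/0.85 = 3/17.
Target odds = 0.99/0.01 = 99.
Need L² ≥ 99 ÷ (3/17) = 561.
23² = 529 < 561 ≤ 576 = 24², so L = 24.

24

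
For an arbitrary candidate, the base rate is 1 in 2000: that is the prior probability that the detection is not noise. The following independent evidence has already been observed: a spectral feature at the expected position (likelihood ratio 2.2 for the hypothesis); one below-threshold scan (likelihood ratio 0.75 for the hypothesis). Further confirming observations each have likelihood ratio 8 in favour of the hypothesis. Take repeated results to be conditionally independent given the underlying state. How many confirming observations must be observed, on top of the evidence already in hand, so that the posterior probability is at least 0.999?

Prior odds = 0.0005/0.9995 = 1/1999.
Combined Bayes factor of the evidence already in hand = 2.2 × 0.75 = 1.65.
Odds after that evidence = (1/1999) × 1.65 = 33/39980.
Target odds = 0.999/0.001 = 999.
Need 8ⁿ ≥ 999 ÷ (33/39980) = 13313340/11.
8⁶ = 262144 falls short of 13313340/11 but 8⁷ = 2097152 reaches it, so n = 7.

7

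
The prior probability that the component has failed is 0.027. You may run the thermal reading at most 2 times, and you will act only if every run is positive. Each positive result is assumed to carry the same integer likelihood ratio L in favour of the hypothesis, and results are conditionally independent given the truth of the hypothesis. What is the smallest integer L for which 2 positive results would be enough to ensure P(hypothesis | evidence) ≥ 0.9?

Prior odds = 0.027/0.973 = 27/973.
Target odds = 0.9/0.1 = 9.
Need L² ≥ 9 ÷ (27/973) = 973/3.
18² = 324 < 973/3 ≤ 361 = 19², so L = 19.

19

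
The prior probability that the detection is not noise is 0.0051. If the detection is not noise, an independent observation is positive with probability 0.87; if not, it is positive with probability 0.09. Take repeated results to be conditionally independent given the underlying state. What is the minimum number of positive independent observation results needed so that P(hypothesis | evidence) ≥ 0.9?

4

Prior odds = 0.0051/0.9949 = 51/9949.
Likelihood ratio of a positive = 0.87/0.09 = 29/3.
Target posterior odds = 0.9/0.1 = 9.
Need (51/9949) × (29/3)ⁿ ≥ 9, i.e. (29/3)ⁿ ≥ 29847/17.
(29/3)³ = 24389/27 falls short of 29847/17 but (29/3)⁴ = 707281/81 reaches it, so n = 4.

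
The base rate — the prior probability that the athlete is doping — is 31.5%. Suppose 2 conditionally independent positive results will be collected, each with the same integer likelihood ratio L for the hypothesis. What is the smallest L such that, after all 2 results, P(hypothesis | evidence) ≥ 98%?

11

Prior odds = 0.315/0.685 = 63/137.
Target odds = 0.98/0.02 = 49.
Need L² ≥ 49 ÷ (63/137) = 959/9.
10² = 100 < 959/9 ≤ 121 = 11², so L = 11.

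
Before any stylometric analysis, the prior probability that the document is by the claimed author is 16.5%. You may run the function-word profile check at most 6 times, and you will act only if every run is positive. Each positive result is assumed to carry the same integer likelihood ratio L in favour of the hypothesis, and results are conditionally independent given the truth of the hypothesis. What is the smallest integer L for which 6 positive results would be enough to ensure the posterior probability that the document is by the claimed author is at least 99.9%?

Prior odds = 0.165/0.835 = 33/167.
Target odds = 0.999/0.001 = 999.
Need L⁶ ≥ 999 ÷ (33/167) = 55611/11.
4⁶ = 4096 < 55611/11 ≤ 15625 = 5⁶, so L = 5.

5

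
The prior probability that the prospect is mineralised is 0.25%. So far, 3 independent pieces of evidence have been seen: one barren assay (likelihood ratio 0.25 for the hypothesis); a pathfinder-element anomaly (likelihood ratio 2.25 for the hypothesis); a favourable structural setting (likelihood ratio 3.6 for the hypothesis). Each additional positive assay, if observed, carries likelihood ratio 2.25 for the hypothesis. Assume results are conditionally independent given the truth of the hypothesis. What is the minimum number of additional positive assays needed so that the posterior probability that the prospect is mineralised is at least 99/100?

13

Prior odds = 0.0025/0.9975 = 1/399.
Combined Bayes factor of the evidence already in hand = 0.25 × 2.25 × 3.6 = 2.025.
Odds after that evidence = (1/399) × 2.025 = 27/5320.
Target odds = 0.99/0.01 = 99.
Need 2.25ⁿ ≥ 99 ÷ (27/5320) = 58520/3.
2.25¹² ≈16834.1 falls short of 58520/3 but 2.25¹³ ≈37876.8 reaches it, so n = 13.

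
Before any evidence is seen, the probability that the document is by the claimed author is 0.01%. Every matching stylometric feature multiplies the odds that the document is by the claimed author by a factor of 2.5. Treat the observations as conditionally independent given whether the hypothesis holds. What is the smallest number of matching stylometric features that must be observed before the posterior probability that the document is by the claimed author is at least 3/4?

12

Prior odds = 0.0001/0.9999 = 1/9999.
Likelihood ratio per matching stylometric feature = 2.5.
Target posterior odds = 0.75/0.25 = 3.
Need (1/9999) × 2.5ⁿ ≥ 3, i.e. 2.5ⁿ ≥ 29997.
2.5¹¹ = 48828125/2048 falls short of 29997 but 2.5¹² = 244140625/4096 reaches it, so n = 12.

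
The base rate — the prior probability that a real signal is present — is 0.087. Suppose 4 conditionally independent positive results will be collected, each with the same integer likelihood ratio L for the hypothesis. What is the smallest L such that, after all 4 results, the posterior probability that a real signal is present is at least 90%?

4

Prior odds = 0.087/0.913 = 87/913.
Target odds = 0.9/0.1 = 9.
Need L⁴ ≥ 9 ÷ (87/913) = 2739/29.
3⁴ = 81 < 2739/29 ≤ 256 = 4⁴, so L = 4.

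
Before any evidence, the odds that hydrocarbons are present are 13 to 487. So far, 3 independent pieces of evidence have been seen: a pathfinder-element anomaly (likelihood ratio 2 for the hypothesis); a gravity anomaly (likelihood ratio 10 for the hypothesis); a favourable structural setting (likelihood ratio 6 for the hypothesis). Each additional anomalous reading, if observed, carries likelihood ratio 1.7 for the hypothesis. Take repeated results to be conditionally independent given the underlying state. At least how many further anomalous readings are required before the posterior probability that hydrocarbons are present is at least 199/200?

8

Prior odds = 13/487.
Combined Bayes factor of the evidence already in hand = 2 × 10 × 6 = 120.
Odds after that evidence = (13/487) × 120 = 1560/487.
Target odds = 0.995/0.005 = 199.
Need 1.7ⁿ ≥ 199 ÷ (1560/487) = 96913/1560.
1.7⁷ = 410338673/10000000 falls short of 96913/1560 but 1.7⁸ ≈69.7576 reaches it, so n = 8.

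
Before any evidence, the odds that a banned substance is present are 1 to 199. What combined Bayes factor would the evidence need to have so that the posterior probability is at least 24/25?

4776

Prior odds = 1/199.
Target odds = 0.96/0.04 = 24.
Required Bayes factor = 24 ÷ (1/199) = 4776.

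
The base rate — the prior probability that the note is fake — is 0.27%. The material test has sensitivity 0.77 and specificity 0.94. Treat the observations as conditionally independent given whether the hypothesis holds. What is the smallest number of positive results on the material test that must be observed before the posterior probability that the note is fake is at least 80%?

Prior odds: 0.0027 ÷ 0.9973 = 27/9973.
False-positive rate = 1 − 0.94 = 0.06; likelihood ratio of a positive = 0.77/0.06 = 77/6.
Target odds: 0.8 ÷ 0.2 = 4.
Require (77/6)ⁿ ≥ 4 ÷ (27/9973) = 39892/27.
(77/6)² = 5929/36 falls short of 39892/27 but (77/6)³ = 456533/216 reaches it, so n = 3.

3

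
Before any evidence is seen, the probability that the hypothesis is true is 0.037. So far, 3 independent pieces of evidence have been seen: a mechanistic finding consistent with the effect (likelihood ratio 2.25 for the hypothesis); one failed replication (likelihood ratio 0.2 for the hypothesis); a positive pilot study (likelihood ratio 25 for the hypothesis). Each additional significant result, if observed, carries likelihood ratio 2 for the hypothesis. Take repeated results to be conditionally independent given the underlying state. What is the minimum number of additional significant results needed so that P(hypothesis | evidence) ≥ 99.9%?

Prior odds = 0.037/0.963 = 37/963.
Combined Bayes factor of the evidence already in hand = 2.25 × 0.2 × 25 = 11.25.
Odds after that evidence = (37/963) × 11.25 = 185/428.
Target odds = 0.999/0.001 = 999.
Need 2ⁿ ≥ 999 ÷ (185/428) = 2311.2.
2¹¹ = 2048 falls short of 2311.2 but 2¹² = 4096 reaches it, so n = 12.

12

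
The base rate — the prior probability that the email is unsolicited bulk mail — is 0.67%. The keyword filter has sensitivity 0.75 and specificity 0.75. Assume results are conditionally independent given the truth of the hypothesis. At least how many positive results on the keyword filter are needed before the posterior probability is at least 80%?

Prior odds = 0.0067/0.9933 = 67/9933.
False-positive rate = 1 − 0.75 = 0.25; likelihood ratio of a positive = 0.75/0.25 = 3.
Target posterior odds = 0.8/0.2 = 4.
Need (67/9933) × 3ⁿ ≥ 4, i.e. 3ⁿ ≥ 39732/67.
3⁵ = 243 falls short of 39732/67 but 3⁶ = 729 reaches it, so n = 6.

6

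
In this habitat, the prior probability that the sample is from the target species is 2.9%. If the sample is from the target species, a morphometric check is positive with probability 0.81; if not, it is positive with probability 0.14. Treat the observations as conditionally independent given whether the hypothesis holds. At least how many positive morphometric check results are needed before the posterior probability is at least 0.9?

4

Prior odds: 0.029 ÷ 0.971 = 29/971.
Likelihood ratio of a positive = 0.81/0.14 = 81/14.
Target posterior odds = 0.9/0.1 = 9.
Need (29/971) × (81/14)ⁿ ≥ 9, i.e. (81/14)ⁿ ≥ 8739/29.
(81/14)³ = 531441/2744 falls short of 8739/29 but (81/14)⁴ = 43046721/38416 reaches it, so n = 4.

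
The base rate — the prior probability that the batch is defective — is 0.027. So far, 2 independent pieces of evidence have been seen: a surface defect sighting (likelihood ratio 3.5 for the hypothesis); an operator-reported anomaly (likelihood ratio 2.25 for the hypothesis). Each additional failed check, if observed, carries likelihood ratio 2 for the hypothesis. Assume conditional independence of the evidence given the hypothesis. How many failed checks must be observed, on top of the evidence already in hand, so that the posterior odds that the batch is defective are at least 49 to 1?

8

Prior odds = 0.027/0.973 = 27/973.
Combined Bayes factor of the evidence already in hand = 3.5 × 2.25 = 7.875.
Odds after that evidence = (27/973) × 7.875 = 243/1112.
Target odds = 49.
Need 2ⁿ ≥ 49 ÷ (243/1112) = 54488/243.
2⁷ = 128 falls short of 54488/243 but 2⁸ = 256 reaches it, so n = 8.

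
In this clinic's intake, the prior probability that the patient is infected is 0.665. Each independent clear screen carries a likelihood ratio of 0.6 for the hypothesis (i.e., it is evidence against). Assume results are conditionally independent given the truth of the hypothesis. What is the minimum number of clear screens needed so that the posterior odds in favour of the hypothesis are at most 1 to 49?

9

Prior odds = 0.665/0.335 = 133/67.
Likelihood ratio per clear screen = 0.6.
Target odds = 1/49.
Require 0.6ⁿ ≤ 1/49 ÷ (133/67) = 67/6517.
0.6⁸ = 6561/390625 is still above 67/6517 but 0.6⁹ = 19683/1953125 is at or below it, so n = 9.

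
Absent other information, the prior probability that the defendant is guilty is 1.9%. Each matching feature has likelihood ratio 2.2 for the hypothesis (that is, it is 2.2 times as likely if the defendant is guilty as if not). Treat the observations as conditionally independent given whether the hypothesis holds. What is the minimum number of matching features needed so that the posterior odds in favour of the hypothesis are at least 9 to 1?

8

Prior odds: 0.019 ÷ 0.981 = 19/981.
Likelihood ratio per matching feature = 2.2.
Target odds = 9.
Need (19/981) × 2.2ⁿ ≥ 9, i.e. 2.2ⁿ ≥ 8829/19.
2.2⁷ = 19487171/78125 falls short of 8829/19 but 2.2⁸ = 214358881/390625 reaches it, so n = 8.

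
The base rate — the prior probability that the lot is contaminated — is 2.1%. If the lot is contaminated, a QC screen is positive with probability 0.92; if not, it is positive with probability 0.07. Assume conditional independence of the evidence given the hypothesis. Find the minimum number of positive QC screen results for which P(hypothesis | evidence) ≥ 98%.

4

Prior odds: 0.021 ÷ 0.979 = 21/979.
Likelihood ratio of a positive = 0.92/0.07 = 92/7.
Target posterior odds = 0.98/0.02 = 49.
Require (92/7)ⁿ ≥ 49 ÷ (21/979) = 6853/3.
(92/7)³ = 778688/343 falls short of 6853/3 but (92/7)⁴ = 71639296/2401 reaches it, so n = 4.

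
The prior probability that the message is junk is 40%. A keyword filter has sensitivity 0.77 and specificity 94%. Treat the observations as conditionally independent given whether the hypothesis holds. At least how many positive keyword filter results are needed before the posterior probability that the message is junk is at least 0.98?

Prior odds: 0.4 ÷ 0.6 = 2/3.
False-positive rate = 1 − 0.94 = 0.06; likelihood ratio of a positive = 0.77/0.06 = 77/6.
Target posterior odds = 0.98/0.02 = 49.
Require (77/6)ⁿ ≥ 49 ÷ (2/3) = 73.5.
(77/6)¹ = 77/6 falls short of 73.5 but (77/6)² = 5929/36 reaches it, so n = 2.

2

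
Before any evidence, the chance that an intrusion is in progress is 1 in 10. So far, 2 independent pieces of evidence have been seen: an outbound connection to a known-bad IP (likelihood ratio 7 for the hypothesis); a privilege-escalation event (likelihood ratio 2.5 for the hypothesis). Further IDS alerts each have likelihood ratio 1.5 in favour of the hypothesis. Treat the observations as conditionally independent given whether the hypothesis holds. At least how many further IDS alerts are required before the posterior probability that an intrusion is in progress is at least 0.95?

Prior odds = 0.1/0.9 = 1/9.
Combined Bayes factor of the evidence already in hand = 7 × 2.5 = 17.5.
Odds after that evidence = (1/9) × 17.5 = 35/18.
Target odds = 0.95/0.05 = 19.
Need 1.5ⁿ ≥ 19 ÷ (35/18) = 342/35.
1.5⁵ = 7.59375 falls short of 342/35 but 1.5⁶ = 11.390625 reaches it, so n = 6.

6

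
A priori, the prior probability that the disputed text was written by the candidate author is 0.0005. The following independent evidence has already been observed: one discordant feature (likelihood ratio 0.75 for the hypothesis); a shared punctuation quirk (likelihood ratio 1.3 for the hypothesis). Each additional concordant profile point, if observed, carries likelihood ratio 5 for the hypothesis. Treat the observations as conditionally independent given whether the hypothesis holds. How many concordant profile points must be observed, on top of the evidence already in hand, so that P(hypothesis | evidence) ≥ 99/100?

Prior odds = 0.0005/0.9995 = 1/1999.
Combined Bayes factor of the evidence already in hand = 0.75 × 1.3 = 0.975.
Odds after that evidence = (1/1999) × 0.975 = 39/79960.
Target odds = 0.99/0.01 = 99.
Need 5ⁿ ≥ 99 ÷ (39/79960) = 2638680/13.
5⁷ = 78125 falls short of 2638680/13 but 5⁸ = 390625 reaches it, so n = 8.

8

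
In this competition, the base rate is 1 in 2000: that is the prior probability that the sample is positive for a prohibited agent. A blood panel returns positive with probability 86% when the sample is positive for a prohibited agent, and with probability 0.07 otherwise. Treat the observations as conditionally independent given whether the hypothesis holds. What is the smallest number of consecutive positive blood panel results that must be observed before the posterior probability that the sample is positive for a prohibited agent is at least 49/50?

5

Prior odds = 0.0005/0.9995 = 1/1999.
Likelihood ratio of a positive result = 0.86/0.07 = 86/7.
Target posterior odds = 0.98/0.02 = 49.
Require (86/7)ⁿ ≥ 49 ÷ (1/1999) = 97951.
(86/7)⁴ = 54700816/2401 falls short of 97951 but (86/7)⁵ ≈279899 reaches it, so n = 5.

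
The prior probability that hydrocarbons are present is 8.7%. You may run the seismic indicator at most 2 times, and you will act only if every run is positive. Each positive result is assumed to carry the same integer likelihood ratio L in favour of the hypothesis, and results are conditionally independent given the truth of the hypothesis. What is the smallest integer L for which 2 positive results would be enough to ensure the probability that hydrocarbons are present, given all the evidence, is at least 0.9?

10

Prior odds = 0.087/0.913 = 87/913.
Target odds = 0.9/0.1 = 9.
Need L² ≥ 9 ÷ (87/913) = 2739/29.
9² = 81 < 2739/29 ≤ 100 = 10², so L = 10.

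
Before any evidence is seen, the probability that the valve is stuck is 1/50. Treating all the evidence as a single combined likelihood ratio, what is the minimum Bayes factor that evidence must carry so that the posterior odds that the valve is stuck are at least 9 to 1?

Prior odds = 0.02/0.98 = 1/49.
Target odds = 9.
Required Bayes factor = 9 ÷ (1/49) = 441.

441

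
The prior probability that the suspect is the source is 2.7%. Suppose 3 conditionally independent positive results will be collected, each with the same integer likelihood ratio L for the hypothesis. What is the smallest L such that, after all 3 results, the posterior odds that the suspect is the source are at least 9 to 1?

7

Prior odds = 0.027/0.973 = 27/973.
Target odds = 9.
Need L³ ≥ 9 ÷ (27/973) = 973/3.
6³ = 216 < 973/3 ≤ 343 = 7³, so L = 7.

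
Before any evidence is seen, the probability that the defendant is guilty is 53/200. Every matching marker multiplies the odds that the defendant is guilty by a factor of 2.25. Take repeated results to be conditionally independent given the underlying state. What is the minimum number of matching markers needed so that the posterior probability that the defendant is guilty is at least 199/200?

8

Prior odds: 0.265 ÷ 0.735 = 53/147.
Likelihood ratio per matching marker = 2.25.
Target odds: 0.995 ÷ 0.005 = 199.
Need (53/147) × 2.25ⁿ ≥ 199, i.e. 2.25ⁿ ≥ 29253/53.
2.25⁷ = 4782969/16384 falls short of 29253/53 but 2.25⁸ = 43046721/65536 reaches it, so n = 8.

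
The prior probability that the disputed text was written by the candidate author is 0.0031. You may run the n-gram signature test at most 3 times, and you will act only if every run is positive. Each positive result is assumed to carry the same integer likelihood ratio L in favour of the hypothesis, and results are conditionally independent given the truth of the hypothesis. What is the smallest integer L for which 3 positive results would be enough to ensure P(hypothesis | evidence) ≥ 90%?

Prior odds = 0.0031/0.9969 = 31/9969.
Target odds = 0.9/0.1 = 9.
Need L³ ≥ 9 ÷ (31/9969) = 89721/31.
14³ = 2744 < 89721/31 ≤ 3375 = 15³, so L = 15.

15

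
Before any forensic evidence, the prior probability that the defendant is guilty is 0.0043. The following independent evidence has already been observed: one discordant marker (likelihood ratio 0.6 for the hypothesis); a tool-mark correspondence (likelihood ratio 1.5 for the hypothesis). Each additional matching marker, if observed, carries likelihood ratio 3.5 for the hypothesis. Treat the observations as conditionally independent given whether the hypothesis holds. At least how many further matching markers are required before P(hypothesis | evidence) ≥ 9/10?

Prior odds = 0.0043/0.9957 = 43/9957.
Combined Bayes factor of the evidence already in hand = 0.6 × 1.5 = 0.9.
Odds after that evidence = (43/9957) × 0.9 = 129/33190.
Target odds = 0.9/0.1 = 9.
Need 3.5ⁿ ≥ 9 ÷ (129/33190) = 99570/43.
3.5⁶ = 1838.265625 falls short of 99570/43 but 3.5⁷ = 823543/128 reaches it, so n = 7.

7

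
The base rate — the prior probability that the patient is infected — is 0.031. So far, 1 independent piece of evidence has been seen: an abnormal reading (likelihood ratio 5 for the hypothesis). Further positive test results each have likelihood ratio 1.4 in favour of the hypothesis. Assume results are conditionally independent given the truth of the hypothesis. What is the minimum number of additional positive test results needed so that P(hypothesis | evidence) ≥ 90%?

12

Prior odds = 0.031/0.969 = 31/969.
Bayes factor of the evidence already in hand = 5.
Odds after that evidence = (31/969) × 5 = 155/969.
Target odds = 0.9/0.1 = 9.
Need 1.4ⁿ ≥ 9 ÷ (155/969) = 8721/155.
1.4¹¹ ≈40.4957 falls short of 8721/155 but 1.4¹² ≈56.6939 reaches it, so n = 12.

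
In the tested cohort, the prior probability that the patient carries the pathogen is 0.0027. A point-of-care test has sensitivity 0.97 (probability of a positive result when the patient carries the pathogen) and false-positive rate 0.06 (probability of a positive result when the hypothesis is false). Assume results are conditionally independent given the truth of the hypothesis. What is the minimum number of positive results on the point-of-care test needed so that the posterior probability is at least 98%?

4

Prior odds: 0.0027 ÷ 0.9973 = 27/9973.
Likelihood ratio of a positive result = 0.97/0.06 = 97/6.
Target posterior odds = 0.98/0.02 = 49.
Require (97/6)ⁿ ≥ 49 ÷ (27/9973) = 488677/27.
(97/6)³ = 912673/216 falls short of 488677/27 but (97/6)⁴ = 88529281/1296 reaches it, so n = 4.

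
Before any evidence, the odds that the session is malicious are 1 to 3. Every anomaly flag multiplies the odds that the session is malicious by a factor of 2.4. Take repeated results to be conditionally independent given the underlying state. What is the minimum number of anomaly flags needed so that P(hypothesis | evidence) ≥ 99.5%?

8

Prior odds = 1/3.
Likelihood ratio per anomaly flag = 2.4.
Target posterior odds = 0.995/0.005 = 199.
Need (1/3) × 2.4ⁿ ≥ 199, i.e. 2.4ⁿ ≥ 597.
2.4⁷ = 35831808/78125 falls short of 597 but 2.4⁸ = 429981696/390625 reaches it, so n = 8.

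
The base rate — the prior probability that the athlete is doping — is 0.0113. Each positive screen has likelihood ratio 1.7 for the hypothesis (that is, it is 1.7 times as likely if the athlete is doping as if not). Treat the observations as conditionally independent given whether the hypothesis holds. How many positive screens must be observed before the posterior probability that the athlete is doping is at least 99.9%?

22

Prior odds: 0.0113 ÷ 0.9887 = 113/9887.
Likelihood ratio per positive screen = 1.7.
Target posterior odds = 0.999/0.001 = 999.
Require 1.7ⁿ ≥ 999 ÷ (113/9887) = 9877113/113.
1.7²¹ ≈69091.9 falls short of 9877113/113 but 1.7²² ≈117456 reaches it, so n = 22.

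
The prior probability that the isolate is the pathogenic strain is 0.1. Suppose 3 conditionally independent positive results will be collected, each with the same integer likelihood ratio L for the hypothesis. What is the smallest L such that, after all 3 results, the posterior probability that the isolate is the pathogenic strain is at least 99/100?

10

Prior odds = 0.1/0.9 = 1/9.
Target odds = 0.99/0.01 = 99.
Need L³ ≥ 99 ÷ (1/9) = 891.
9³ = 729 < 891 ≤ 1000 = 10³, so L = 10.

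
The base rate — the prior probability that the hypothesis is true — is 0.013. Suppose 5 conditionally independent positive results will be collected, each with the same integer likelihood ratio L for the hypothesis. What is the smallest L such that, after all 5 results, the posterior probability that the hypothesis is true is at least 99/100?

6

Prior odds = 0.013/0.987 = 13/987.
Target odds = 0.99/0.01 = 99.
Need L⁵ ≥ 99 ÷ (13/987) = 97713/13.
5⁵ = 3125 < 97713/13 ≤ 7776 = 6⁵, so L = 6.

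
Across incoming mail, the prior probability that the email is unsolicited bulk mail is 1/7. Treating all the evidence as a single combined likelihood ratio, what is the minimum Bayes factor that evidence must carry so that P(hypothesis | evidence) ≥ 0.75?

Prior odds = (1/7)/(6/7) = 1/6.
Target odds = 0.75/0.25 = 3.
Required Bayes factor = 3 ÷ (1/6) = 18.

18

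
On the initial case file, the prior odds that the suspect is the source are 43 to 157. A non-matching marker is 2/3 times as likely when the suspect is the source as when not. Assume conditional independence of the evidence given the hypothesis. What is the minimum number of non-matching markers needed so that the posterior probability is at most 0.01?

Prior odds = 43/157.
Likelihood ratio per non-matching marker = 2/3.
Target odds: 0.01 ÷ 0.99 = 1/99.
Require (2/3)ⁿ ≤ 1/99 ÷ (43/157) = 157/4257.
(2/3)⁸ = 256/6561 is still above 157/4257 but (2/3)⁹ = 512/19683 is at or below it, so n = 9.

9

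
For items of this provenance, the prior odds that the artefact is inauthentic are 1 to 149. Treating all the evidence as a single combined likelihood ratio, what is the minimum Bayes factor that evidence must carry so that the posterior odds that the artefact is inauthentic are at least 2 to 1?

298

Prior odds = 1/149.
Target odds = 2.
Required Bayes factor = 2 ÷ (1/149) = 298.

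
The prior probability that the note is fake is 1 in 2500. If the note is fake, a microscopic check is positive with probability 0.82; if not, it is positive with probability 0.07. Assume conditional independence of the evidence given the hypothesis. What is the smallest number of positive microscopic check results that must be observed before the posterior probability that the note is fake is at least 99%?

Prior odds = 0.0004/0.9996 = 1/2499.
Likelihood ratio of a positive = 0.82/0.07 = 82/7.
Target posterior odds = 0.99/0.01 = 99.
Require (82/7)ⁿ ≥ 99 ÷ (1/2499) = 247401.
(82/7)⁵ ≈220587 falls short of 247401 but (82/7)⁶ ≈2.58401e+06 reaches it, so n = 6.

6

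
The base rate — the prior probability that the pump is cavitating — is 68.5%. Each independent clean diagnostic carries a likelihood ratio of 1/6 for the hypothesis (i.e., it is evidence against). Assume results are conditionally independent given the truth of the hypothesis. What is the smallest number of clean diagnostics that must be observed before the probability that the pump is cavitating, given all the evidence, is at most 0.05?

3

Prior odds = 0.685/0.315 = 137/63.
Likelihood ratio per clean diagnostic = 1/6.
Target odds: 0.05 ÷ 0.95 = 1/19.
Require (1/6)ⁿ ≤ 1/19 ÷ (137/63) = 63/2603.
(1/6)² = 1/36 is still above 63/2603 but (1/6)³ = 1/216 is at or below it, so n = 3.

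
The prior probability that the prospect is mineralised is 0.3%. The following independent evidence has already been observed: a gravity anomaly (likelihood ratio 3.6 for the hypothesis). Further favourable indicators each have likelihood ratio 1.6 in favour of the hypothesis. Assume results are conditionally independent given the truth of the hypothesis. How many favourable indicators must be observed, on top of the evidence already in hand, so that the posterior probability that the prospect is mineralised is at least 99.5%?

Prior odds = 0.003/0.997 = 3/997.
Bayes factor of the evidence already in hand = 3.6.
Odds after that evidence = (3/997) × 3.6 = 54/4985.
Target odds = 0.995/0.005 = 199.
Need 1.6ⁿ ≥ 199 ÷ (54/4985) = 992015/54.
1.6²⁰ ≈12089.3 falls short of 992015/54 but 1.6²¹ ≈19342.8 reaches it, so n = 21.

21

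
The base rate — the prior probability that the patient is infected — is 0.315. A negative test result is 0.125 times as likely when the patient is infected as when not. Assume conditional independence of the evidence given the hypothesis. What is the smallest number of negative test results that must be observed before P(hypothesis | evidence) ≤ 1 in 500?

3

Prior odds = 0.315/0.685 = 63/137.
Likelihood ratio per negative test result = 0.125.
Target odds: 0.002 ÷ 0.998 = 1/499.
Need (63/137) × 0.125ⁿ ≤ 1/499, i.e. 0.125ⁿ ≤ 137/31437.
0.125² = 0.015625 is still above 137/31437 but 0.125³ = 0.001953125 is at or below it, so n = 3.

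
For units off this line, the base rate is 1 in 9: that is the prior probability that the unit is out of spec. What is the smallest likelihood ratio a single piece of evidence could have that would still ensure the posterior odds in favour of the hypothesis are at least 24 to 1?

192

Prior odds = (1/9)/(8/9) = 0.125.
Target odds = 24.
Required Bayes factor = 24 ÷ 0.125 = 192.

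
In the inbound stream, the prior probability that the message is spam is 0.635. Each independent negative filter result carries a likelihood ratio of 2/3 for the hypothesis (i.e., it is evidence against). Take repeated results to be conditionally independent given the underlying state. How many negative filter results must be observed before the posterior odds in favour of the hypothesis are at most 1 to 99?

13

Prior odds: 0.635 ÷ 0.365 = 127/73.
Likelihood ratio per negative filter result = 2/3.
Target odds = 1/99.
Need (127/73) × (2/3)ⁿ ≤ 1/99, i.e. (2/3)ⁿ ≤ 73/12573.
(2/3)¹² = 4096/531441 is still above 73/12573 but (2/3)¹³ = 8192/1594323 is at or below it, so n = 13.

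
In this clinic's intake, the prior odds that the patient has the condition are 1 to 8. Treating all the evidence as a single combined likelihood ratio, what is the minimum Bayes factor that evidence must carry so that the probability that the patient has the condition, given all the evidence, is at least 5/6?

Prior odds = 0.125.
Target odds = (5/6)/(1/6) = 5.
Required Bayes factor = 5 ÷ 0.125 = 40.

40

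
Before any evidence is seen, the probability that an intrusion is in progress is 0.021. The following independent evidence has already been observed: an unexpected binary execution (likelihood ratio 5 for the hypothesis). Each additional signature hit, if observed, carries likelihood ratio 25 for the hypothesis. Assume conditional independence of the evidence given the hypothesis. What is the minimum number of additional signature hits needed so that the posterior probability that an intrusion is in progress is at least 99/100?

Prior odds = 0.021/0.979 = 21/979.
Bayes factor of the evidence already in hand = 5.
Odds after that evidence = (21/979) × 5 = 105/979.
Target odds = 0.99/0.01 = 99.
Need 25ⁿ ≥ 99 ÷ (105/979) = 32307/35.
25² = 625 falls short of 32307/35 but 25³ = 15625 reaches it, so n = 3.

3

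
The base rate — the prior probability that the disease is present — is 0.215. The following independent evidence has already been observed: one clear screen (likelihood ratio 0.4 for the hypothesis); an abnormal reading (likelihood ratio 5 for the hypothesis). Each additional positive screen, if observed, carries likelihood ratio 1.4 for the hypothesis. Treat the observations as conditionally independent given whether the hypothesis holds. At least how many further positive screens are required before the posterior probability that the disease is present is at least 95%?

Prior odds = 0.215/0.785 = 43/157.
Combined Bayes factor of the evidence already in hand = 0.4 × 5 = 2.
Odds after that evidence = (43/157) × 2 = 86/157.
Target odds = 0.95/0.05 = 19.
Need 1.4ⁿ ≥ 19 ÷ (86/157) = 2983/86.
1.4¹⁰ = 282475249/9765625 falls short of 2983/86 but 1.4¹¹ ≈40.4957 reaches it, so n = 11.

11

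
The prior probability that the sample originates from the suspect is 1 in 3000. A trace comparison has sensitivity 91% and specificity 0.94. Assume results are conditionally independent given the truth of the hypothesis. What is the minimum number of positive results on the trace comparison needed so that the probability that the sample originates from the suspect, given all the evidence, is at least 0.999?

Prior odds = (1/3000)/(2999/3000) = 1/2999.
False-positive rate = 1 − 0.94 = 0.06; likelihood ratio of a positive = 0.91/0.06 = 91/6.
Target odds: 0.999 ÷ 0.001 = 999.
Require (91/6)ⁿ ≥ 999 ÷ (1/2999) = 2996001.
(91/6)⁵ ≈802510 falls short of 2996001 but (91/6)⁶ ≈1.21714e+07 reaches it, so n = 6.

6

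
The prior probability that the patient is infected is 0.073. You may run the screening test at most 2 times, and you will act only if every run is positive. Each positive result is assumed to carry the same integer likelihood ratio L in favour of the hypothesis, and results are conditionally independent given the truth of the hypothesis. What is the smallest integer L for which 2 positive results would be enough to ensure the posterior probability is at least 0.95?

Prior odds = 0.073/0.927 = 73/927.
Target odds = 0.95/0.05 = 19.
Need L² ≥ 19 ÷ (73/927) = 17613/73.
15² = 225 < 17613/73 ≤ 256 = 16², so L = 16.

16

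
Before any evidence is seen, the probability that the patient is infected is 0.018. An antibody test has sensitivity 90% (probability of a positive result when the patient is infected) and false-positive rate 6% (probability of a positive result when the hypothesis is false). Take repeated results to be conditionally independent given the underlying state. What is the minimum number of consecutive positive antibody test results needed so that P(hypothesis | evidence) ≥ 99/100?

4

Prior odds: 0.018 ÷ 0.982 = 9/491.
Likelihood ratio of a positive result = 0.9/0.06 = 15.
Target odds: 0.99 ÷ 0.01 = 99.
Require 15ⁿ ≥ 99 ÷ (9/491) = 5401.
15³ = 3375 falls short of 5401 but 15⁴ = 50625 reaches it, so n = 4.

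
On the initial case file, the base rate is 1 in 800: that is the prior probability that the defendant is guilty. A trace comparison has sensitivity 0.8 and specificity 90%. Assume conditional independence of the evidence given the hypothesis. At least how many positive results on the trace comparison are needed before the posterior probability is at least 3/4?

Prior odds: 0.00125 ÷ 0.99875 = 1/799.
False-positive rate = 1 − 0.9 = 0.1; likelihood ratio of a positive = 0.8/0.1 = 8.
Target odds: 0.75 ÷ 0.25 = 3.
Need (1/799) × 8ⁿ ≥ 3, i.e. 8ⁿ ≥ 2397.
8³ = 512 falls short of 2397 but 8⁴ = 4096 reaches it, so n = 4.

4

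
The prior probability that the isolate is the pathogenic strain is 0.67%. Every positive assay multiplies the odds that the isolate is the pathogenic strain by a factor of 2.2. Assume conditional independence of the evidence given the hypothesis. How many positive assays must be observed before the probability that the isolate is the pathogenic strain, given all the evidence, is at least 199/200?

Prior odds: 0.0067 ÷ 0.9933 = 67/9933.
Likelihood ratio per positive assay = 2.2.
Target posterior odds = 0.995/0.005 = 199.
Require 2.2ⁿ ≥ 199 ÷ (67/9933) = 1976667/67.
2.2¹³ ≈28281 falls short of 1976667/67 but 2.2¹⁴ ≈62218.2 reaches it, so n = 14.

14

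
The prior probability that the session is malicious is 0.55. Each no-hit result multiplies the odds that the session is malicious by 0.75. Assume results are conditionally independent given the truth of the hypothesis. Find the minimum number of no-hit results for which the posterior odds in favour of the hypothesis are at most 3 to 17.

Prior odds = 0.55/0.45 = 11/9.
Likelihood ratio per no-hit result = 0.75.
Target odds = 3/17.
Need (11/9) × 0.75ⁿ ≤ 3/17, i.e. 0.75ⁿ ≤ 27/187.
0.75⁶ = 729/4096 is still above 27/187 but 0.75⁷ = 2187/16384 is at or below it, so n = 7.

7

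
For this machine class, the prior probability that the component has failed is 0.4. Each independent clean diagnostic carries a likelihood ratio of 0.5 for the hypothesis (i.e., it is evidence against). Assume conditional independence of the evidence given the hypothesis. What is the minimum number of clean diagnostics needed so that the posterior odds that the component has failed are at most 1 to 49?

6

Prior odds: 0.4 ÷ 0.6 = 2/3.
Likelihood ratio per clean diagnostic = 0.5.
Target odds = 1/49.
Require 0.5ⁿ ≤ 1/49 ÷ (2/3) = 3/98.
0.5⁵ = 0.03125 is still above 3/98 but 0.5⁶ = 0.015625 is at or below it, so n = 6.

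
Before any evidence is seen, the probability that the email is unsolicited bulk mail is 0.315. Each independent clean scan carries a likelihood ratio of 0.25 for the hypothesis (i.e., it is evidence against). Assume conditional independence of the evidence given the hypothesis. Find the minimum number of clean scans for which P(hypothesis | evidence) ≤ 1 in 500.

4

Prior odds: 0.315 ÷ 0.685 = 63/137.
Likelihood ratio per clean scan = 0.25.
Target odds: 0.002 ÷ 0.998 = 1/499.
Need (63/137) × 0.25ⁿ ≤ 1/499, i.e. 0.25ⁿ ≤ 137/31437.
0.25³ = 0.015625 is still above 137/31437 but 0.25⁴ = 0.00390625 is at or below it, so n = 4.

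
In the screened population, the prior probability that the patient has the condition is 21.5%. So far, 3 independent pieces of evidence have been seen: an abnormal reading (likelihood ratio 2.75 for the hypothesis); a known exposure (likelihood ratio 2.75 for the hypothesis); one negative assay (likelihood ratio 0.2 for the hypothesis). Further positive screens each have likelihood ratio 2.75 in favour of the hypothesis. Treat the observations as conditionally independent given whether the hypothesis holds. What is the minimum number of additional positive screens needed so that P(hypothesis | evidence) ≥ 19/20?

4

Prior odds = 0.215/0.785 = 43/157.
Combined Bayes factor of the evidence already in hand = 2.75 × 2.75 × 0.2 = 1.5125.
Odds after that evidence = (43/157) × 1.5125 = 5203/12560.
Target odds = 0.95/0.05 = 19.
Need 2.75ⁿ ≥ 19 ÷ (5203/12560) = 238640/5203.
2.75³ = 20.796875 falls short of 238640/5203 but 2.75⁴ = 57.19140625 reaches it, so n = 4.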